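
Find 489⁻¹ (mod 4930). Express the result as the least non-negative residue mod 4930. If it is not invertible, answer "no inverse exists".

Run Euclid on (4930, 489):
4930 = 10·489 + 40
489 = 12·40 + 9
40 = 4·9 + 4
9 = 2·4 + 1
4 = 4·1 + 0
gcd = 1, so the inverse exists. Back-substitute:
1 = 9 − 2·4
1 = −2·40 + 9·9
1 = 9·489 − 110·40
1 = −110·4930 + 1109·489
So 489·1109 ≡ 1 (mod 4930).

1109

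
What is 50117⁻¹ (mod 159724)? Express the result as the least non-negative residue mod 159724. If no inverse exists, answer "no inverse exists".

22937

Apply the Euclidean algorithm to 159724 and 50117:
159724 = 3*50117 + 9373
50117 = 5*9373 + 3252
9373 = 2*3252 + 2869
3252 = 1*2869 + 383
2869 = 7*383 + 188
383 = 2*188 + 7
188 = 26*7 + 6
7 = 1*6 + 1
6 = 6*1 + 0
The gcd is 1. Working backward:
1 = 7 − 6
1 = −188 + 27·7
1 = 27·383 − 55·188
1 = −55·2869 + 412·383
1 = 412·3252 − 467·2869
1 = −467·9373 + 1346·3252
1 = 1346·50117 − 7197·9373
1 = −7197·159724 + 22937·50117
So 50117·22937 ≡ 1 (mod 159724).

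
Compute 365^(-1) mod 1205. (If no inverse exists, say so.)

Euclidean algorithm on 1205, 365:
1205 = 3·365 + 110
365 = 3·110 + 35
110 = 3·35 + 5
35 = 7·5 + 0
The gcd is 5, not 1, hence no inverse exists.

no inverse exists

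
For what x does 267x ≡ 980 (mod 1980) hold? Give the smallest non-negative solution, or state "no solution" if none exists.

gcd(267, 1980):
1980 = 7·267 + 111
267 = 2·111 + 45
111 = 2·45 + 21
45 = 2·21 + 3
21 = 7·3 + 0
gcd = 3, but 3 ∤ 980, so the congruence has no solution.

no solution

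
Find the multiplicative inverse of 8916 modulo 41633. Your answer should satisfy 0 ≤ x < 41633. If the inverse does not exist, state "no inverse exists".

gcd(41633, 8916) by repeated division:
41633 = 4·8916 + 5969
8916 = 1·5969 + 2947
5969 = 2·2947 + 75
2947 = 39·75 + 22
75 = 3·22 + 9
22 = 2·9 + 4
9 = 2·4 + 1
4 = 4·1 + 0
gcd = 1, so the inverse exists. Back-substitute:
1 = 9 − 2·4
1 = −2·22 + 5·9
1 = 5·75 − 17·22
1 = −17·2947 + 668·75
1 = 668·5969 − 1353·2947
1 = −1353·8916 + 2021·5969
1 = 2021·41633 − 9437·8916
So 8916·(-9437) ≡ 1 (mod 41633), and -9437 ≡ 32196 (mod 41633).

32196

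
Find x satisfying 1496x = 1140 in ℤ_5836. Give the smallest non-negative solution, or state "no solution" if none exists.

First find gcd(1496, 5836):
5836 = 3×1496 + 1348
1496 = 1×1348 + 148
1348 = 9×148 + 16
148 = 9×16 + 4
16 = 4×4 + 0
gcd = 4 and 4 | 1140, so solutions exist. Divide through by 4: 374x ≡ 285 (mod 1459).
Now find 374⁻¹ mod 1459:
1459 = 3*374 + 337
374 = 1*337 + 37
337 = 9*37 + 4
37 = 9*4 + 1
4 = 4*1 + 0
Back-substitute:
1 = 37 − 9·4
1 = −9·337 + 82·37
1 = 82·374 − 91·337
1 = −91·1459 + 355·374
So 374⁻¹ ≡ 355 (mod 1459).
Then x ≡ 355·285 ≡ 504 (mod 1459); the smallest non-negative solution is x = 504.

504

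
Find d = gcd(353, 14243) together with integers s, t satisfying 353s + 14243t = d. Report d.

1

Repeated division:
14243 = 40*353 + 123
353 = 2*123 + 107
123 = 1*107 + 16
107 = 6*16 + 11
16 = 1*11 + 5
11 = 2*5 + 1
5 = 5*1 + 0
gcd(353, 14243) = 1.
Working backward:
1 = 11 − 2·5
1 = −2·16 + 3·11
1 = 3·107 − 20·16
1 = −20·123 + 23·107
1 = 23·353 − 66·123
1 = −66·14243 + 2663·353
So 1 = (-66)·14243 + (2663)·353.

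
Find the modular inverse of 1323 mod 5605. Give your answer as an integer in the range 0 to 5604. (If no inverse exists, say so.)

Run Euclid on (5605, 1323):
5605 = 4*1323 + 313
1323 = 4*313 + 71
313 = 4*71 + 29
71 = 2*29 + 13
29 = 2*13 + 3
13 = 4*3 + 1
3 = 3*1 + 0
Since gcd(1323, 5605) = 1, back-substitute to write 1 as a combination:
1 = 13 − 4·3
1 = −4·29 + 9·13
1 = 9·71 − 22·29
1 = −22·313 + 97·71
1 = 97·1323 − 410·313
1 = −410·5605 + 1737·1323
So 1323·1737 ≡ 1 (mod 5605).

1737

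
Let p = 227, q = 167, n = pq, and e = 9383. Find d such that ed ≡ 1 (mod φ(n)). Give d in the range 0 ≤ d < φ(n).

φ(n) = (p−1)(q−1) = 226·166 = 37516.
Need d with 9383·d ≡ 1 (mod 37516). Apply the extended Euclidean algorithm:
37516 = 3×9383 + 9367
9383 = 1×9367 + 16
9367 = 585×16 + 7
16 = 2×7 + 2
7 = 3×2 + 1
2 = 2×1 + 0
Back-substitute:
1 = 7 − 3·2
1 = −3·16 + 7·7
1 = 7·9367 − 4098·16
1 = −4098·9383 + 4105·9367
1 = 4105·37516 − 16413·9383
So 9383·(-16413) ≡ 1 (mod 37516), hence d ≡ -16413 ≡ 21103 (mod 37516).

21103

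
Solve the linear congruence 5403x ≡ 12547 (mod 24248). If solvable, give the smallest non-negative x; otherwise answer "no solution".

First find gcd(5403, 24248):
24248 = 4×5403 + 2636
5403 = 2×2636 + 131
2636 = 20×131 + 16
131 = 8×16 + 3
16 = 5×3 + 1
3 = 3×1 + 0
gcd = 1, so a unique solution mod 24248 exists.
Back-substitute for the Bézout coefficients:
1 = 16 − 5·3
1 = −5·131 + 41·16
1 = 41·2636 − 825·131
1 = −825·5403 + 1691·2636
1 = 1691·24248 − 7589·5403
So 5403·(-7589) ≡ 1 (mod 24248), giving 5403⁻¹ ≡ 16659.
x ≡ 5403⁻¹·12547 ≡ 16659·12547 ≡ 2713 (mod 24248).

2713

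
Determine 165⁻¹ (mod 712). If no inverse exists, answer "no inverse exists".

gcd(712, 165) by repeated division:
712 = 4*165 + 52
165 = 3*52 + 9
52 = 5*9 + 7
9 = 1*7 + 2
7 = 3*2 + 1
2 = 2*1 + 0
The gcd is 1. Working backward:
1 = 7 − 3·2
1 = −3·9 + 4·7
1 = 4·52 − 23·9
1 = −23·165 + 73·52
1 = 73·712 − 315·165
Thus 165·(-315) ≡ 1 (mod 712); reducing, -315 mod 712 = 397.

397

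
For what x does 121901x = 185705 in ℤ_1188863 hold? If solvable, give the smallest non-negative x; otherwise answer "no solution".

75975

First find gcd(121901, 1188863):
1188863 = 9·121901 + 91754
121901 = 1·91754 + 30147
91754 = 3·30147 + 1313
30147 = 22·1313 + 1261
1313 = 1·1261 + 52
1261 = 24·52 + 13
52 = 4·13 + 0
gcd = 13 and 13 | 185705, so solutions exist. Divide through by 13: 9377x ≡ 14285 (mod 91451).
Now find 9377⁻¹ mod 91451:
91451 = 9*9377 + 7058
9377 = 1*7058 + 2319
7058 = 3*2319 + 101
2319 = 22*101 + 97
101 = 1*97 + 4
97 = 24*4 + 1
4 = 4*1 + 0
Back-substitute:
1 = 97 − 24·4
1 = −24·101 + 25·97
1 = 25·2319 − 574·101
1 = −574·7058 + 1747·2319
1 = 1747·9377 − 2321·7058
1 = −2321·91451 + 22636·9377
So 9377⁻¹ ≡ 22636 (mod 91451).
Then x ≡ 22636·14285 ≡ 75975 (mod 91451); the smallest non-negative solution is x = 75975.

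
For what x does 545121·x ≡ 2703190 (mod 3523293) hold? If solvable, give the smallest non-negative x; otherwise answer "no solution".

gcd(545121, 3523293):
3523293 = 6×545121 + 252567
545121 = 2×252567 + 39987
252567 = 6×39987 + 12645
39987 = 3×12645 + 2052
12645 = 6×2052 + 333
2052 = 6×333 + 54
333 = 6×54 + 9
54 = 6×9 + 0
gcd = 9, but 9 ∤ 2703190, so the congruence has no solution.

no solution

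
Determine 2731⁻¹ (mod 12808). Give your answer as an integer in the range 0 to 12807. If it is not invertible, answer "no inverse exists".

5595

Extended Euclidean algorithm:
12808 = 4×2731 + 1884
2731 = 1×1884 + 847
1884 = 2×847 + 190
847 = 4×190 + 87
190 = 2×87 + 16
87 = 5×16 + 7
16 = 2×7 + 2
7 = 3×2 + 1
2 = 2×1 + 0
Since gcd(2731, 12808) = 1, back-substitute to write 1 as a combination:
1 = 7 − 3·2
1 = −3·16 + 7·7
1 = 7·87 − 38·16
1 = −38·190 + 83·87
1 = 83·847 − 370·190
1 = −370·1884 + 823·847
1 = 823·2731 − 1193·1884
1 = −1193·12808 + 5595·2731
So 2731·5595 ≡ 1 (mod 12808).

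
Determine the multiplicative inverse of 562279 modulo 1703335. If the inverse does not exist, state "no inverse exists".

Apply the Euclidean algorithm to 1703335 and 562279:
1703335 = 3×562279 + 16498
562279 = 34×16498 + 1347
16498 = 12×1347 + 334
1347 = 4×334 + 11
334 = 30×11 + 4
11 = 2×4 + 3
4 = 1×3 + 1
3 = 3×1 + 0
gcd = 1, so the inverse exists. Back-substitute:
1 = 4 − 3
1 = −11 + 3·4
1 = 3·334 − 91·11
1 = −91·1347 + 367·334
1 = 367·16498 − 4495·1347
1 = −4495·562279 + 153197·16498
1 = 153197·1703335 − 464086·562279
Hence 562279⁻¹ ≡ -464086 ≡ 1239249 (mod 1703335).

1239249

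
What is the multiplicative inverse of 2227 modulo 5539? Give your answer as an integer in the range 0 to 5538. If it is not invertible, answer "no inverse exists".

Extended Euclidean algorithm:
5539 = 2×2227 + 1085
2227 = 2×1085 + 57
1085 = 19×57 + 2
57 = 28×2 + 1
2 = 2×1 + 0
gcd = 1, so the inverse exists. Back-substitute:
1 = 57 − 28·2
1 = −28·1085 + 533·57
1 = 533·2227 − 1094·1085
1 = −1094·5539 + 2721·2227
So 2227·2721 ≡ 1 (mod 5539).

2721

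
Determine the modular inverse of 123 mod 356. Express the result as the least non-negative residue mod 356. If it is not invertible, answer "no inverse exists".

Apply the Euclidean algorithm to 356 and 123:
356 = 2*123 + 110
123 = 1*110 + 13
110 = 8*13 + 6
13 = 2*6 + 1
6 = 6*1 + 0
gcd = 1, so the inverse exists. Back-substitute:
1 = 13 − 2·6
1 = −2·110 + 17·13
1 = 17·123 − 19·110
1 = −19·356 + 55·123
So 123·55 ≡ 1 (mod 356).

55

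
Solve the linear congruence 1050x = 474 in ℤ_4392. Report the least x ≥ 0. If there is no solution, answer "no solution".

First find gcd(1050, 4392):
4392 = 4×1050 + 192
1050 = 5×192 + 90
192 = 2×90 + 12
90 = 7×12 + 6
12 = 2×6 + 0
gcd = 6 and 6 | 474, so solutions exist. Divide through by 6: 175x ≡ 79 (mod 732).
Now find 175⁻¹ mod 732:
732 = 4*175 + 32
175 = 5*32 + 15
32 = 2*15 + 2
15 = 7*2 + 1
2 = 2*1 + 0
Back-substitute:
1 = 15 − 7·2
1 = −7·32 + 15·15
1 = 15·175 − 82·32
1 = −82·732 + 343·175
So 175⁻¹ ≡ 343 (mod 732).
Then x ≡ 343·79 ≡ 13 (mod 732); the smallest non-negative solution is x = 13.

13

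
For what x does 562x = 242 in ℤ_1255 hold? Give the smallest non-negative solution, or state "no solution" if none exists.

916

First find gcd(562, 1255):
1255 = 2·562 + 131
562 = 4·131 + 38
131 = 3·38 + 17
38 = 2·17 + 4
17 = 4·4 + 1
4 = 4·1 + 0
gcd = 1, so a unique solution mod 1255 exists.
Back-substitute for the Bézout coefficients:
1 = 17 − 4·4
1 = −4·38 + 9·17
1 = 9·131 − 31·38
1 = −31·562 + 133·131
1 = 133·1255 − 297·562
So 562·(-297) ≡ 1 (mod 1255), giving 562⁻¹ ≡ 958.
x ≡ 562⁻¹·242 ≡ 958·242 ≡ 916 (mod 1255).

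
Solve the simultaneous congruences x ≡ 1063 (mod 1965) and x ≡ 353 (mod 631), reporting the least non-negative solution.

Write x = 1063 + 1965·k. Then 1965·k ≡ 353 − 1063 ≡ 552 (mod 631).
Need 1965⁻¹ mod 631. Extended Euclid on (631, 72):
631 = 8·72 + 55
72 = 1·55 + 17
55 = 3·17 + 4
17 = 4·4 + 1
4 = 4·1 + 0
Back-substitute:
1 = 17 − 4·4
1 = −4·55 + 13·17
1 = 13·72 − 17·55
1 = −17·631 + 149·72
1965⁻¹ ≡ 149 (mod 631), so k ≡ 149·552 ≡ 218 (mod 631).
x = 1063 + 1965·218 = 429433.

429433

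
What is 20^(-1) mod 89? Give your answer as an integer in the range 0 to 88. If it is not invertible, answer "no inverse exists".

gcd(89, 20) by repeated division:
89 = 4×20 + 9
20 = 2×9 + 2
9 = 4×2 + 1
2 = 2×1 + 0
The gcd is 1. Working backward:
1 = 9 − 4·2
1 = −4·20 + 9·9
1 = 9·89 − 40·20
Thus 20·(-40) ≡ 1 (mod 89); reducing, -40 mod 89 = 49.

49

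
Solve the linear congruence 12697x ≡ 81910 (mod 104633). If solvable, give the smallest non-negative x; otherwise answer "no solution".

16249

First find gcd(12697, 104633):
104633 = 8*12697 + 3057
12697 = 4*3057 + 469
3057 = 6*469 + 243
469 = 1*243 + 226
243 = 1*226 + 17
226 = 13*17 + 5
17 = 3*5 + 2
5 = 2*2 + 1
2 = 2*1 + 0
gcd = 1, so a unique solution mod 104633 exists.
Back-substitute for the Bézout coefficients:
1 = 5 − 2·2
1 = −2·17 + 7·5
1 = 7·226 − 93·17
1 = −93·243 + 100·226
1 = 100·469 − 193·243
1 = −193·3057 + 1258·469
1 = 1258·12697 − 5225·3057
1 = −5225·104633 + 43058·12697
So 12697·(43058) ≡ 1 (mod 104633), giving 12697⁻¹ ≡ 43058.
x ≡ 12697⁻¹·81910 ≡ 43058·81910 ≡ 16249 (mod 104633).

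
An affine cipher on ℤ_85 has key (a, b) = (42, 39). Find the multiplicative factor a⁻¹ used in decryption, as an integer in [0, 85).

Apply the Euclidean algorithm to 85 and 42:
85 = 2*42 + 1
42 = 42*1 + 0
gcd = 1, so the inverse exists. Back-substitute:
1 = 85 − 2·42
So 42·(-2) ≡ 1 (mod 85), and -2 ≡ 83 (mod 85).

83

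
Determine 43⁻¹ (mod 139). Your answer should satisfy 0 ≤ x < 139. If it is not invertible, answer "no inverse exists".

Run Euclid on (139, 43):
139 = 3·43 + 10
43 = 4·10 + 3
10 = 3·3 + 1
3 = 3·1 + 0
gcd = 1, so the inverse exists. Back-substitute:
1 = 10 − 3·3
1 = −3·43 + 13·10
1 = 13·139 − 42·43
So 43·(-42) ≡ 1 (mod 139), and -42 ≡ 97 (mod 139).

97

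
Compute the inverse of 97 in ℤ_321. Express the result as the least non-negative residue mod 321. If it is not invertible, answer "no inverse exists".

Run Euclid on (321, 97):
321 = 3*97 + 30
97 = 3*30 + 7
30 = 4*7 + 2
7 = 3*2 + 1
2 = 2*1 + 0
gcd = 1, so the inverse exists. Back-substitute:
1 = 7 − 3·2
1 = −3·30 + 13·7
1 = 13·97 − 42·30
1 = −42·321 + 139·97
So 97·139 ≡ 1 (mod 321).

139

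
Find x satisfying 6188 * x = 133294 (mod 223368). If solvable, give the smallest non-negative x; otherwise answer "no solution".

gcd(6188, 223368):
223368 = 36×6188 + 600
6188 = 10×600 + 188
600 = 3×188 + 36
188 = 5×36 + 8
36 = 4×8 + 4
8 = 2×4 + 0
gcd = 4, but 4 ∤ 133294, so the congruence has no solution.

no solution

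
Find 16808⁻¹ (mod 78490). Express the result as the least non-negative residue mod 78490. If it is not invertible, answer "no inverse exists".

no inverse exists

Compute gcd(16808, 78490):
78490 = 4×16808 + 11258
16808 = 1×11258 + 5550
11258 = 2×5550 + 158
5550 = 35×158 + 20
158 = 7×20 + 18
20 = 1×18 + 2
18 = 9×2 + 0
gcd(16808, 78490) = 2 ≠ 1, so 16808 has no multiplicative inverse modulo 78490.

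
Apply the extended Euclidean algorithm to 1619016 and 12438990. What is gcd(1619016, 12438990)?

Repeated division:
12438990 = 7×1619016 + 1105878
1619016 = 1×1105878 + 513138
1105878 = 2×513138 + 79602
513138 = 6×79602 + 35526
79602 = 2×35526 + 8550
35526 = 4×8550 + 1326
8550 = 6×1326 + 594
1326 = 2×594 + 138
594 = 4×138 + 42
138 = 3×42 + 12
42 = 3×12 + 6
12 = 2×6 + 0
gcd(1619016, 12438990) = 6.
Working backward:
6 = 42 − 3·12
6 = −3·138 + 10·42
6 = 10·594 − 43·138
6 = −43·1326 + 96·594
6 = 96·8550 − 619·1326
6 = −619·35526 + 2572·8550
6 = 2572·79602 − 5763·35526
6 = −5763·513138 + 37150·79602
6 = 37150·1105878 − 80063·513138
6 = −80063·1619016 + 117213·1105878
6 = 117213·12438990 − 900554·1619016
So 6 = (117213)·12438990 + (-900554)·1619016.

6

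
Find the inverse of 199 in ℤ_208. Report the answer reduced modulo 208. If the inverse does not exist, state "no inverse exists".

23

Run Euclid on (208, 199):
208 = 1×199 + 9
199 = 22×9 + 1
9 = 9×1 + 0
The gcd is 1. Working backward:
1 = 199 − 22·9
1 = −22·208 + 23·199
So 199·23 ≡ 1 (mod 208).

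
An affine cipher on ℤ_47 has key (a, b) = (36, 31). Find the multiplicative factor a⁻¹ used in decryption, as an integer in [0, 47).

Extended Euclidean algorithm:
47 = 1×36 + 11
36 = 3×11 + 3
11 = 3×3 + 2
3 = 1×2 + 1
2 = 2×1 + 0
Since gcd(36, 47) = 1, back-substitute to write 1 as a combination:
1 = 3 − 2
1 = −11 + 4·3
1 = 4·36 − 13·11
1 = −13·47 + 17·36
So 36·17 ≡ 1 (mod 47).

17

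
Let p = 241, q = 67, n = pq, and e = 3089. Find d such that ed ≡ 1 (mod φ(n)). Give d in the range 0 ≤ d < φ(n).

3569

φ(n) = (p−1)(q−1) = 240·66 = 15840.
Need d with 3089·d ≡ 1 (mod 15840). Apply the extended Euclidean algorithm:
15840 = 5·3089 + 395
3089 = 7·395 + 324
395 = 1·324 + 71
324 = 4·71 + 40
71 = 1·40 + 31
40 = 1·31 + 9
31 = 3·9 + 4
9 = 2·4 + 1
4 = 4·1 + 0
Back-substitute:
1 = 9 − 2·4
1 = −2·31 + 7·9
1 = 7·40 − 9·31
1 = −9·71 + 16·40
1 = 16·324 − 73·71
1 = −73·395 + 89·324
1 = 89·3089 − 696·395
1 = −696·15840 + 3569·3089
So 3089·3569 ≡ 1 (mod 15840), hence d = 3569.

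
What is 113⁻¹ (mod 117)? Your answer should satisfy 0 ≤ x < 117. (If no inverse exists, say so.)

Run Euclid on (117, 113):
117 = 1×113 + 4
113 = 28×4 + 1
4 = 4×1 + 0
The gcd is 1. Working backward:
1 = 113 − 28·4
1 = −28·117 + 29·113
So 113·29 ≡ 1 (mod 117).

29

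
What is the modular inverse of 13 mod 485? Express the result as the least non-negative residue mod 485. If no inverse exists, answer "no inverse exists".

112

gcd(485, 13) by repeated division:
485 = 37·13 + 4
13 = 3·4 + 1
4 = 4·1 + 0
gcd = 1, so the inverse exists. Back-substitute:
1 = 13 − 3·4
1 = −3·485 + 112·13
So 13·112 ≡ 1 (mod 485).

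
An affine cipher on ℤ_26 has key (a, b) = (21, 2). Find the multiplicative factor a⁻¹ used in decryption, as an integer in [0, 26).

5

Apply the Euclidean algorithm to 26 and 21:
26 = 1×21 + 5
21 = 4×5 + 1
5 = 5×1 + 0
The gcd is 1. Working backward:
1 = 21 − 4·5
1 = −4·26 + 5·21
So 21·5 ≡ 1 (mod 26).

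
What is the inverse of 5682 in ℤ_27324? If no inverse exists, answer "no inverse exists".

Euclidean algorithm on 27324, 5682:
27324 = 4·5682 + 4596
5682 = 1·4596 + 1086
4596 = 4·1086 + 252
1086 = 4·252 + 78
252 = 3·78 + 18
78 = 4·18 + 6
18 = 3·6 + 0
Since gcd = 6 > 1, 5682 is not a unit mod 27324.

no inverse exists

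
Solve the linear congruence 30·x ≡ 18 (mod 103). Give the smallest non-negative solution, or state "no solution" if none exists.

83

First find gcd(30, 103):
103 = 3*30 + 13
30 = 2*13 + 4
13 = 3*4 + 1
4 = 4*1 + 0
gcd = 1, so a unique solution mod 103 exists.
Back-substitute for the Bézout coefficients:
1 = 13 − 3·4
1 = −3·30 + 7·13
1 = 7·103 − 24·30
So 30·(-24) ≡ 1 (mod 103), giving 30⁻¹ ≡ 79.
x ≡ 30⁻¹·18 ≡ 79·18 ≡ 83 (mod 103).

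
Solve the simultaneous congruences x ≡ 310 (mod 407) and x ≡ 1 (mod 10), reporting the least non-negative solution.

1531

Write x = 310 + 407·k. Then 407·k ≡ 1 − 310 ≡ 1 (mod 10).
Need 407⁻¹ mod 10. Extended Euclid on (10, 7):
10 = 1*7 + 3
7 = 2*3 + 1
3 = 3*1 + 0
Back-substitute:
1 = 7 − 2·3
1 = −2·10 + 3·7
407⁻¹ ≡ 3 (mod 10), so k ≡ 3·1 ≡ 3 (mod 10).
x = 310 + 407·3 = 1531.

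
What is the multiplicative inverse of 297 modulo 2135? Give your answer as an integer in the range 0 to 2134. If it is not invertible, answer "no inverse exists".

1258

Apply the Euclidean algorithm to 2135 and 297:
2135 = 7*297 + 56
297 = 5*56 + 17
56 = 3*17 + 5
17 = 3*5 + 2
5 = 2*2 + 1
2 = 2*1 + 0
gcd = 1, so the inverse exists. Back-substitute:
1 = 5 − 2·2
1 = −2·17 + 7·5
1 = 7·56 − 23·17
1 = −23·297 + 122·56
1 = 122·2135 − 877·297
So 297·(-877) ≡ 1 (mod 2135), and -877 ≡ 1258 (mod 2135).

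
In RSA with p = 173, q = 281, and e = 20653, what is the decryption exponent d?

36517

φ(n) = (p−1)(q−1) = 172·280 = 48160.
Need d with 20653·d ≡ 1 (mod 48160). Apply the extended Euclidean algorithm:
48160 = 2×20653 + 6854
20653 = 3×6854 + 91
6854 = 75×91 + 29
91 = 3×29 + 4
29 = 7×4 + 1
4 = 4×1 + 0
Back-substitute:
1 = 29 − 7·4
1 = −7·91 + 22·29
1 = 22·6854 − 1657·91
1 = −1657·20653 + 4993·6854
1 = 4993·48160 − 11643·20653
So 20653·(-11643) ≡ 1 (mod 48160), hence d ≡ -11643 ≡ 36517 (mod 48160).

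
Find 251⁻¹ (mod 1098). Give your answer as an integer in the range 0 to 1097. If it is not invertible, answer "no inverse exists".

Extended Euclidean algorithm:
1098 = 4*251 + 94
251 = 2*94 + 63
94 = 1*63 + 31
63 = 2*31 + 1
31 = 31*1 + 0
gcd = 1, so the inverse exists. Back-substitute:
1 = 63 − 2·31
1 = −2·94 + 3·63
1 = 3·251 − 8·94
1 = −8·1098 + 35·251
So 251·35 ≡ 1 (mod 1098).

35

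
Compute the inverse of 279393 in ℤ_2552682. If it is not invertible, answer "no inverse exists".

Euclidean algorithm on 2552682, 279393:
2552682 = 9*279393 + 38145
279393 = 7*38145 + 12378
38145 = 3*12378 + 1011
12378 = 12*1011 + 246
1011 = 4*246 + 27
246 = 9*27 + 3
27 = 9*3 + 0
The gcd is 3, not 1, hence no inverse exists.

no inverse exists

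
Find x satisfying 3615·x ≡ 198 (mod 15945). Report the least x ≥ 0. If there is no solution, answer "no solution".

gcd(3615, 15945):
15945 = 4*3615 + 1485
3615 = 2*1485 + 645
1485 = 2*645 + 195
645 = 3*195 + 60
195 = 3*60 + 15
60 = 4*15 + 0
gcd = 15, but 15 ∤ 198, so the congruence has no solution.

no solution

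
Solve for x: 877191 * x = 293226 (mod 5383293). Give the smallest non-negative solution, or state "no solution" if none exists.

599981

First find gcd(877191, 5383293):
5383293 = 6*877191 + 120147
877191 = 7*120147 + 36162
120147 = 3*36162 + 11661
36162 = 3*11661 + 1179
11661 = 9*1179 + 1050
1179 = 1*1050 + 129
1050 = 8*129 + 18
129 = 7*18 + 3
18 = 6*3 + 0
gcd = 3 and 3 | 293226, so solutions exist. Divide through by 3: 292397x ≡ 97742 (mod 1794431).
Now find 292397⁻¹ mod 1794431:
1794431 = 6·292397 + 40049
292397 = 7·40049 + 12054
40049 = 3·12054 + 3887
12054 = 3·3887 + 393
3887 = 9·393 + 350
393 = 1·350 + 43
350 = 8·43 + 6
43 = 7·6 + 1
6 = 6·1 + 0
Back-substitute:
1 = 43 − 7·6
1 = −7·350 + 57·43
1 = 57·393 − 64·350
1 = −64·3887 + 633·393
1 = 633·12054 − 1963·3887
1 = −1963·40049 + 6522·12054
1 = 6522·292397 − 47617·40049
1 = −47617·1794431 + 292224·292397
So 292397⁻¹ ≡ 292224 (mod 1794431).
Then x ≡ 292224·97742 ≡ 599981 (mod 1794431); the smallest non-negative solution is x = 599981.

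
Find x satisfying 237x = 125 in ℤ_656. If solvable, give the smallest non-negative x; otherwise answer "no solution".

305

First find gcd(237, 656):
656 = 2·237 + 182
237 = 1·182 + 55
182 = 3·55 + 17
55 = 3·17 + 4
17 = 4·4 + 1
4 = 4·1 + 0
gcd = 1, so a unique solution mod 656 exists.
Back-substitute for the Bézout coefficients:
1 = 17 − 4·4
1 = −4·55 + 13·17
1 = 13·182 − 43·55
1 = −43·237 + 56·182
1 = 56·656 − 155·237
So 237·(-155) ≡ 1 (mod 656), giving 237⁻¹ ≡ 501.
x ≡ 237⁻¹·125 ≡ 501·125 ≡ 305 (mod 656).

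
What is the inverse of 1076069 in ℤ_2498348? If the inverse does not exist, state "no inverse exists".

750125

Extended Euclidean algorithm:
2498348 = 2*1076069 + 346210
1076069 = 3*346210 + 37439
346210 = 9*37439 + 9259
37439 = 4*9259 + 403
9259 = 22*403 + 393
403 = 1*393 + 10
393 = 39*10 + 3
10 = 3*3 + 1
3 = 3*1 + 0
gcd = 1, so the inverse exists. Back-substitute:
1 = 10 − 3·3
1 = −3·393 + 118·10
1 = 118·403 − 121·393
1 = −121·9259 + 2780·403
1 = 2780·37439 − 11241·9259
1 = −11241·346210 + 103949·37439
1 = 103949·1076069 − 323088·346210
1 = −323088·2498348 + 750125·1076069
So 1076069·750125 ≡ 1 (mod 2498348).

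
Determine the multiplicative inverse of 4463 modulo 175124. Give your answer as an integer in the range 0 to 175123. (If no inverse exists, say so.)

127527

gcd(175124, 4463) by repeated division:
175124 = 39*4463 + 1067
4463 = 4*1067 + 195
1067 = 5*195 + 92
195 = 2*92 + 11
92 = 8*11 + 4
11 = 2*4 + 3
4 = 1*3 + 1
3 = 3*1 + 0
Since gcd(4463, 175124) = 1, back-substitute to write 1 as a combination:
1 = 4 − 3
1 = −11 + 3·4
1 = 3·92 − 25·11
1 = −25·195 + 53·92
1 = 53·1067 − 290·195
1 = −290·4463 + 1213·1067
1 = 1213·175124 − 47597·4463
So 4463·(-47597) ≡ 1 (mod 175124), and -47597 ≡ 127527 (mod 175124).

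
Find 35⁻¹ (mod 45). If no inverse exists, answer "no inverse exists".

Euclidean algorithm on 45, 35:
45 = 1×35 + 10
35 = 3×10 + 5
10 = 2×5 + 0
Since gcd = 5 > 1, 35 is not a unit mod 45.

no inverse exists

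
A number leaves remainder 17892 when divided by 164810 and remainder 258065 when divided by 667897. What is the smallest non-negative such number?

8984140612

Write x = 17892 + 164810·k. Then 164810·k ≡ 258065 − 17892 ≡ 240173 (mod 667897).
Need 164810⁻¹ mod 667897. Extended Euclid on (667897, 164810):
667897 = 4·164810 + 8657
164810 = 19·8657 + 327
8657 = 26·327 + 155
327 = 2·155 + 17
155 = 9·17 + 2
17 = 8·2 + 1
2 = 2·1 + 0
Back-substitute:
1 = 17 − 8·2
1 = −8·155 + 73·17
1 = 73·327 − 154·155
1 = −154·8657 + 4077·327
1 = 4077·164810 − 77617·8657
1 = −77617·667897 + 314545·164810
164810⁻¹ ≡ 314545 (mod 667897), so k ≡ 314545·240173 ≡ 54512 (mod 667897).
x = 17892 + 164810·54512 = 8984140612.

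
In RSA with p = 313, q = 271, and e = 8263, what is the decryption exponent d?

13447

φ(n) = (p−1)(q−1) = 312·270 = 84240.
Need d with 8263·d ≡ 1 (mod 84240). Apply the extended Euclidean algorithm:
84240 = 10×8263 + 1610
8263 = 5×1610 + 213
1610 = 7×213 + 119
213 = 1×119 + 94
119 = 1×94 + 25
94 = 3×25 + 19
25 = 1×19 + 6
19 = 3×6 + 1
6 = 6×1 + 0
Back-substitute:
1 = 19 − 3·6
1 = −3·25 + 4·19
1 = 4·94 − 15·25
1 = −15·119 + 19·94
1 = 19·213 − 34·119
1 = −34·1610 + 257·213
1 = 257·8263 − 1319·1610
1 = −1319·84240 + 13447·8263
So 8263·13447 ≡ 1 (mod 84240), hence d = 13447.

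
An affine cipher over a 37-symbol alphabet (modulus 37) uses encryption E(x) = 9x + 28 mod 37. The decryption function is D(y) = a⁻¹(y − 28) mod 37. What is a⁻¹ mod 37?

Extended Euclidean algorithm:
37 = 4*9 + 1
9 = 9*1 + 0
The gcd is 1. Working backward:
1 = 37 − 4·9
So 9·(-4) ≡ 1 (mod 37), and -4 ≡ 33 (mod 37).

33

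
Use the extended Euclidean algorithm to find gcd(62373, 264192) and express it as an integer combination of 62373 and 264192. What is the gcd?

Repeated division:
264192 = 4×62373 + 14700
62373 = 4×14700 + 3573
14700 = 4×3573 + 408
3573 = 8×408 + 309
408 = 1×309 + 99
309 = 3×99 + 12
99 = 8×12 + 3
12 = 4×3 + 0
gcd(62373, 264192) = 3.
Express as a combination:
3 = 99 − 8·12
3 = −8·309 + 25·99
3 = 25·408 − 33·309
3 = −33·3573 + 289·408
3 = 289·14700 − 1189·3573
3 = −1189·62373 + 5045·14700
3 = 5045·264192 − 21369·62373
So 3 = (5045)·264192 + (-21369)·62373.

3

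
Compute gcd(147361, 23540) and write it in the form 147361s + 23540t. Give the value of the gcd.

Euclidean algorithm:
147361 = 6×23540 + 6121
23540 = 3×6121 + 5177
6121 = 1×5177 + 944
5177 = 5×944 + 457
944 = 2×457 + 30
457 = 15×30 + 7
30 = 4×7 + 2
7 = 3×2 + 1
2 = 2×1 + 0
gcd(147361, 23540) = 1.
Express as a combination:
1 = 7 − 3·2
1 = −3·30 + 13·7
1 = 13·457 − 198·30
1 = −198·944 + 409·457
1 = 409·5177 − 2243·944
1 = −2243·6121 + 2652·5177
1 = 2652·23540 − 10199·6121
1 = −10199·147361 + 63846·23540
So 1 = (-10199)·147361 + (63846)·23540.

1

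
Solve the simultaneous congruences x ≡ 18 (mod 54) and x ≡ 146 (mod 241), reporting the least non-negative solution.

Write x = 18 + 54·k. Then 54·k ≡ 146 − 18 ≡ 128 (mod 241).
Need 54⁻¹ mod 241. Extended Euclid on (241, 54):
241 = 4*54 + 25
54 = 2*25 + 4
25 = 6*4 + 1
4 = 4*1 + 0
Back-substitute:
1 = 25 − 6·4
1 = −6·54 + 13·25
1 = 13·241 − 58·54
54⁻¹ ≡ 183 (mod 241), so k ≡ 183·128 ≡ 47 (mod 241).
x = 18 + 54·47 = 2556.

2556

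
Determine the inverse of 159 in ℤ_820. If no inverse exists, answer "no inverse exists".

Run Euclid on (820, 159):
820 = 5*159 + 25
159 = 6*25 + 9
25 = 2*9 + 7
9 = 1*7 + 2
7 = 3*2 + 1
2 = 2*1 + 0
Since gcd(159, 820) = 1, back-substitute to write 1 as a combination:
1 = 7 − 3·2
1 = −3·9 + 4·7
1 = 4·25 − 11·9
1 = −11·159 + 70·25
1 = 70·820 − 361·159
So 159·(-361) ≡ 1 (mod 820), and -361 ≡ 459 (mod 820).

459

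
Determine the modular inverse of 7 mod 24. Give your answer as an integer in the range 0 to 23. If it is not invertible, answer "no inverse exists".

Extended Euclidean algorithm:
24 = 3*7 + 3
7 = 2*3 + 1
3 = 3*1 + 0
Since gcd(7, 24) = 1, back-substitute to write 1 as a combination:
1 = 7 − 2·3
1 = −2·24 + 7·7
So 7·7 ≡ 1 (mod 24).

7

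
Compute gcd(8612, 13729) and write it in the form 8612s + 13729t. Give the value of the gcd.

1

Euclidean algorithm:
13729 = 1·8612 + 5117
8612 = 1·5117 + 3495
5117 = 1·3495 + 1622
3495 = 2·1622 + 251
1622 = 6·251 + 116
251 = 2·116 + 19
116 = 6·19 + 2
19 = 9·2 + 1
2 = 2·1 + 0
gcd(8612, 13729) = 1.
Express as a combination:
1 = 19 − 9·2
1 = −9·116 + 55·19
1 = 55·251 − 119·116
1 = −119·1622 + 769·251
1 = 769·3495 − 1657·1622
1 = −1657·5117 + 2426·3495
1 = 2426·8612 − 4083·5117
1 = −4083·13729 + 6509·8612
So 1 = (-4083)·13729 + (6509)·8612.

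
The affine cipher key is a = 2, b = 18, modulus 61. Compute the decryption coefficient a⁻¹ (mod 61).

31

Apply the Euclidean algorithm to 61 and 2:
61 = 30×2 + 1
2 = 2×1 + 0
gcd = 1, so the inverse exists. Back-substitute:
1 = 61 − 30·2
Hence 2⁻¹ ≡ -30 ≡ 31 (mod 61).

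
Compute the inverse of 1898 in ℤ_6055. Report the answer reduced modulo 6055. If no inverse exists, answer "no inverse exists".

1107

Apply the Euclidean algorithm to 6055 and 1898:
6055 = 3·1898 + 361
1898 = 5·361 + 93
361 = 3·93 + 82
93 = 1·82 + 11
82 = 7·11 + 5
11 = 2·5 + 1
5 = 5·1 + 0
gcd = 1, so the inverse exists. Back-substitute:
1 = 11 − 2·5
1 = −2·82 + 15·11
1 = 15·93 − 17·82
1 = −17·361 + 66·93
1 = 66·1898 − 347·361
1 = −347·6055 + 1107·1898
So 1898·1107 ≡ 1 (mod 6055).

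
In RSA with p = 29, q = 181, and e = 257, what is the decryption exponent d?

353

φ(n) = (p−1)(q−1) = 28·180 = 5040.
Need d with 257·d ≡ 1 (mod 5040). Apply the extended Euclidean algorithm:
5040 = 19*257 + 157
257 = 1*157 + 100
157 = 1*100 + 57
100 = 1*57 + 43
57 = 1*43 + 14
43 = 3*14 + 1
14 = 14*1 + 0
Back-substitute:
1 = 43 − 3·14
1 = −3·57 + 4·43
1 = 4·100 − 7·57
1 = −7·157 + 11·100
1 = 11·257 − 18·157
1 = −18·5040 + 353·257
So 257·353 ≡ 1 (mod 5040), hence d = 353.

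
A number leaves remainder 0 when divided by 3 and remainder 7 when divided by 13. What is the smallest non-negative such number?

Write x = 0 + 3·k. Then 3·k ≡ 7 − 0 ≡ 7 (mod 13).
Need 3⁻¹ mod 13. Extended Euclid on (13, 3):
13 = 4×3 + 1
3 = 3×1 + 0
Back-substitute:
1 = 13 − 4·3
3⁻¹ ≡ 9 (mod 13), so k ≡ 9·7 ≡ 11 (mod 13).
x = 0 + 3·11 = 33.

33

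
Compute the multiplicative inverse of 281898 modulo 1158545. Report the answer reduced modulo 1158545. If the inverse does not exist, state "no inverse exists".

Apply the Euclidean algorithm to 1158545 and 281898:
1158545 = 4·281898 + 30953
281898 = 9·30953 + 3321
30953 = 9·3321 + 1064
3321 = 3·1064 + 129
1064 = 8·129 + 32
129 = 4·32 + 1
32 = 32·1 + 0
The gcd is 1. Working backward:
1 = 129 − 4·32
1 = −4·1064 + 33·129
1 = 33·3321 − 103·1064
1 = −103·30953 + 960·3321
1 = 960·281898 − 8743·30953
1 = −8743·1158545 + 35932·281898
So 281898·35932 ≡ 1 (mod 1158545).

35932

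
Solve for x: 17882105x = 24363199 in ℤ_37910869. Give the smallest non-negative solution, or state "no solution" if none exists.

First find gcd(17882105, 37910869):
37910869 = 2*17882105 + 2146659
17882105 = 8*2146659 + 708833
2146659 = 3*708833 + 20160
708833 = 35*20160 + 3233
20160 = 6*3233 + 762
3233 = 4*762 + 185
762 = 4*185 + 22
185 = 8*22 + 9
22 = 2*9 + 4
9 = 2*4 + 1
4 = 4*1 + 0
gcd = 1, so a unique solution mod 37910869 exists.
Back-substitute for the Bézout coefficients:
1 = 9 − 2·4
1 = −2·22 + 5·9
1 = 5·185 − 42·22
1 = −42·762 + 173·185
1 = 173·3233 − 734·762
1 = −734·20160 + 4577·3233
1 = 4577·708833 − 160929·20160
1 = −160929·2146659 + 487364·708833
1 = 487364·17882105 − 4059841·2146659
1 = −4059841·37910869 + 8607046·17882105
So 17882105·(8607046) ≡ 1 (mod 37910869), giving 17882105⁻¹ ≡ 8607046.
x ≡ 17882105⁻¹·24363199 ≡ 8607046·24363199 ≡ 35859131 (mod 37910869).

35859131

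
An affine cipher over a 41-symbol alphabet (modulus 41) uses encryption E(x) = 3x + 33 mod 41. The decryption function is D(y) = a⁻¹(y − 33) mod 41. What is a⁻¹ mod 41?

Run Euclid on (41, 3):
41 = 13*3 + 2
3 = 1*2 + 1
2 = 2*1 + 0
The gcd is 1. Working backward:
1 = 3 − 2
1 = −41 + 14·3
So 3·14 ≡ 1 (mod 41).

14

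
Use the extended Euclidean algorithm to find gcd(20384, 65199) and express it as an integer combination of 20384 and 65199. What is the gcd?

1

Euclidean algorithm:
65199 = 3·20384 + 4047
20384 = 5·4047 + 149
4047 = 27·149 + 24
149 = 6·24 + 5
24 = 4·5 + 4
5 = 1·4 + 1
4 = 4·1 + 0
gcd(20384, 65199) = 1.
Express as a combination:
1 = 5 − 4
1 = −24 + 5·5
1 = 5·149 − 31·24
1 = −31·4047 + 842·149
1 = 842·20384 − 4241·4047
1 = −4241·65199 + 13565·20384
So 1 = (-4241)·65199 + (13565)·20384.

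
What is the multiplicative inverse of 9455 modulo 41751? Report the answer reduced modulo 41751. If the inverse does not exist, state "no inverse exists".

Extended Euclidean algorithm:
41751 = 4×9455 + 3931
9455 = 2×3931 + 1593
3931 = 2×1593 + 745
1593 = 2×745 + 103
745 = 7×103 + 24
103 = 4×24 + 7
24 = 3×7 + 3
7 = 2×3 + 1
3 = 3×1 + 0
gcd = 1, so the inverse exists. Back-substitute:
1 = 7 − 2·3
1 = −2·24 + 7·7
1 = 7·103 − 30·24
1 = −30·745 + 217·103
1 = 217·1593 − 464·745
1 = −464·3931 + 1145·1593
1 = 1145·9455 − 2754·3931
1 = −2754·41751 + 12161·9455
So 9455·12161 ≡ 1 (mod 41751).

12161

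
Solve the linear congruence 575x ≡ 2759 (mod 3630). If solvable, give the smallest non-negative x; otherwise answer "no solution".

no solution

gcd(575, 3630):
3630 = 6·575 + 180
575 = 3·180 + 35
180 = 5·35 + 5
35 = 7·5 + 0
gcd = 5, but 5 ∤ 2759, so the congruence has no solution.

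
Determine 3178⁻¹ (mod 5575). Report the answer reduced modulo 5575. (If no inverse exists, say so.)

1342

Apply the Euclidean algorithm to 5575 and 3178:
5575 = 1·3178 + 2397
3178 = 1·2397 + 781
2397 = 3·781 + 54
781 = 14·54 + 25
54 = 2·25 + 4
25 = 6·4 + 1
4 = 4·1 + 0
gcd = 1, so the inverse exists. Back-substitute:
1 = 25 − 6·4
1 = −6·54 + 13·25
1 = 13·781 − 188·54
1 = −188·2397 + 577·781
1 = 577·3178 − 765·2397
1 = −765·5575 + 1342·3178
So 3178·1342 ≡ 1 (mod 5575).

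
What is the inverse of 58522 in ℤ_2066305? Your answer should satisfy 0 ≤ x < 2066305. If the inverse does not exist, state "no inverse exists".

Run Euclid on (2066305, 58522):
2066305 = 35*58522 + 18035
58522 = 3*18035 + 4417
18035 = 4*4417 + 367
4417 = 12*367 + 13
367 = 28*13 + 3
13 = 4*3 + 1
3 = 3*1 + 0
Since gcd(58522, 2066305) = 1, back-substitute to write 1 as a combination:
1 = 13 − 4·3
1 = −4·367 + 113·13
1 = 113·4417 − 1360·367
1 = −1360·18035 + 5553·4417
1 = 5553·58522 − 18019·18035
1 = −18019·2066305 + 636218·58522
So 58522·636218 ≡ 1 (mod 2066305).

636218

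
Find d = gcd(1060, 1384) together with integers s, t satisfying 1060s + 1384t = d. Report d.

Apply Euclid's algorithm to 1384 and 1060:
1384 = 1*1060 + 324
1060 = 3*324 + 88
324 = 3*88 + 60
88 = 1*60 + 28
60 = 2*28 + 4
28 = 7*4 + 0
gcd(1060, 1384) = 4.
Back-substituting:
4 = 60 − 2·28
4 = −2·88 + 3·60
4 = 3·324 − 11·88
4 = −11·1060 + 36·324
4 = 36·1384 − 47·1060
So 4 = (36)·1384 + (-47)·1060.

4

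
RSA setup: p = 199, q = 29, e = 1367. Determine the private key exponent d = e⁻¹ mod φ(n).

φ(n) = (p−1)(q−1) = 198·28 = 5544.
Need d with 1367·d ≡ 1 (mod 5544). Apply the extended Euclidean algorithm:
5544 = 4*1367 + 76
1367 = 17*76 + 75
76 = 1*75 + 1
75 = 75*1 + 0
Back-substitute:
1 = 76 − 75
1 = −1367 + 18·76
1 = 18·5544 − 73·1367
So 1367·(-73) ≡ 1 (mod 5544), hence d ≡ -73 ≡ 5471 (mod 5544).

5471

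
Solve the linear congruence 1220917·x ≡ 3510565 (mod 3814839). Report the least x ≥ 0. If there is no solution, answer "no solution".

1398991

First find gcd(1220917, 3814839):
3814839 = 3×1220917 + 152088
1220917 = 8×152088 + 4213
152088 = 36×4213 + 420
4213 = 10×420 + 13
420 = 32×13 + 4
13 = 3×4 + 1
4 = 4×1 + 0
gcd = 1, so a unique solution mod 3814839 exists.
Back-substitute for the Bézout coefficients:
1 = 13 − 3·4
1 = −3·420 + 97·13
1 = 97·4213 − 973·420
1 = −973·152088 + 35125·4213
1 = 35125·1220917 − 281973·152088
1 = −281973·3814839 + 881044·1220917
So 1220917·(881044) ≡ 1 (mod 3814839), giving 1220917⁻¹ ≡ 881044.
x ≡ 1220917⁻¹·3510565 ≡ 881044·3510565 ≡ 1398991 (mod 3814839).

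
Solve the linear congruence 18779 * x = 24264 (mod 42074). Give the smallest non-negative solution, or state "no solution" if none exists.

First find gcd(18779, 42074):
42074 = 2*18779 + 4516
18779 = 4*4516 + 715
4516 = 6*715 + 226
715 = 3*226 + 37
226 = 6*37 + 4
37 = 9*4 + 1
4 = 4*1 + 0
gcd = 1, so a unique solution mod 42074 exists.
Back-substitute for the Bézout coefficients:
1 = 37 − 9·4
1 = −9·226 + 55·37
1 = 55·715 − 174·226
1 = −174·4516 + 1099·715
1 = 1099·18779 − 4570·4516
1 = −4570·42074 + 10239·18779
So 18779·(10239) ≡ 1 (mod 42074), giving 18779⁻¹ ≡ 10239.
x ≡ 18779⁻¹·24264 ≡ 10239·24264 ≡ 34200 (mod 42074).

34200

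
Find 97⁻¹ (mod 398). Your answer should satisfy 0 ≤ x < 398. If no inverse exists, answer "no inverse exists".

119

Run Euclid on (398, 97):
398 = 4·97 + 10
97 = 9·10 + 7
10 = 1·7 + 3
7 = 2·3 + 1
3 = 3·1 + 0
The gcd is 1. Working backward:
1 = 7 − 2·3
1 = −2·10 + 3·7
1 = 3·97 − 29·10
1 = −29·398 + 119·97
So 97·119 ≡ 1 (mod 398).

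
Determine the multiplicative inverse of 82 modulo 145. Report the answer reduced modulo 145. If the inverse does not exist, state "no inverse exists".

23

Run Euclid on (145, 82):
145 = 1×82 + 63
82 = 1×63 + 19
63 = 3×19 + 6
19 = 3×6 + 1
6 = 6×1 + 0
gcd = 1, so the inverse exists. Back-substitute:
1 = 19 − 3·6
1 = −3·63 + 10·19
1 = 10·82 − 13·63
1 = −13·145 + 23·82
So 82·23 ≡ 1 (mod 145).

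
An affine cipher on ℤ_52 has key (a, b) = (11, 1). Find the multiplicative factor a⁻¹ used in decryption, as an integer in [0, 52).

19

Extended Euclidean algorithm:
52 = 4×11 + 8
11 = 1×8 + 3
8 = 2×3 + 2
3 = 1×2 + 1
2 = 2×1 + 0
The gcd is 1. Working backward:
1 = 3 − 2
1 = −8 + 3·3
1 = 3·11 − 4·8
1 = −4·52 + 19·11
So 11·19 ≡ 1 (mod 52).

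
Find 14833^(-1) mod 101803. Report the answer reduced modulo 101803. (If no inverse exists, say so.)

no inverse exists

Compute gcd(14833, 101803):
101803 = 6×14833 + 12805
14833 = 1×12805 + 2028
12805 = 6×2028 + 637
2028 = 3×637 + 117
637 = 5×117 + 52
117 = 2×52 + 13
52 = 4×13 + 0
The gcd is 13, not 1, hence no inverse exists.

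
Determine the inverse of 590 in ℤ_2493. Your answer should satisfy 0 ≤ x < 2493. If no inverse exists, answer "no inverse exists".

731

Extended Euclidean algorithm:
2493 = 4*590 + 133
590 = 4*133 + 58
133 = 2*58 + 17
58 = 3*17 + 7
17 = 2*7 + 3
7 = 2*3 + 1
3 = 3*1 + 0
gcd = 1, so the inverse exists. Back-substitute:
1 = 7 − 2·3
1 = −2·17 + 5·7
1 = 5·58 − 17·17
1 = −17·133 + 39·58
1 = 39·590 − 173·133
1 = −173·2493 + 731·590
So 590·731 ≡ 1 (mod 2493).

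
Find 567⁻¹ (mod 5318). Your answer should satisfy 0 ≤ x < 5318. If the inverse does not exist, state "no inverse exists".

2795

gcd(5318, 567) by repeated division:
5318 = 9×567 + 215
567 = 2×215 + 137
215 = 1×137 + 78
137 = 1×78 + 59
78 = 1×59 + 19
59 = 3×19 + 2
19 = 9×2 + 1
2 = 2×1 + 0
The gcd is 1. Working backward:
1 = 19 − 9·2
1 = −9·59 + 28·19
1 = 28·78 − 37·59
1 = −37·137 + 65·78
1 = 65·215 − 102·137
1 = −102·567 + 269·215
1 = 269·5318 − 2523·567
So 567·(-2523) ≡ 1 (mod 5318), and -2523 ≡ 2795 (mod 5318).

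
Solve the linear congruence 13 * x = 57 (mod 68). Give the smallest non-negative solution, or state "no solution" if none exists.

41

First find gcd(13, 68):
68 = 5*13 + 3
13 = 4*3 + 1
3 = 3*1 + 0
gcd = 1, so a unique solution mod 68 exists.
Back-substitute for the Bézout coefficients:
1 = 13 − 4·3
1 = −4·68 + 21·13
So 13·(21) ≡ 1 (mod 68), giving 13⁻¹ ≡ 21.
x ≡ 13⁻¹·57 ≡ 21·57 ≡ 41 (mod 68).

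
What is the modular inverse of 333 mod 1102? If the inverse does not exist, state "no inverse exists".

781

gcd(1102, 333) by repeated division:
1102 = 3·333 + 103
333 = 3·103 + 24
103 = 4·24 + 7
24 = 3·7 + 3
7 = 2·3 + 1
3 = 3·1 + 0
Since gcd(333, 1102) = 1, back-substitute to write 1 as a combination:
1 = 7 − 2·3
1 = −2·24 + 7·7
1 = 7·103 − 30·24
1 = −30·333 + 97·103
1 = 97·1102 − 321·333
Hence 333⁻¹ ≡ -321 ≡ 781 (mod 1102).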